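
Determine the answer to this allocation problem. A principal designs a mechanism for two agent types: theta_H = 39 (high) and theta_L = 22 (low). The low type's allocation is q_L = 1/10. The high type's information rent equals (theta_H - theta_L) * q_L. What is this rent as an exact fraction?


Step 1: theta_H - theta_L = 39 - 22 = 17
Step 2: Information rent = (theta_H - theta_L) * q_L
Step 3: = 17 * 1/10
Step 4: = 17/10

17/10


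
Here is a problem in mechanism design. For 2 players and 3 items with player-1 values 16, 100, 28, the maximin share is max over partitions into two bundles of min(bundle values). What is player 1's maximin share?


Step 1: Item values = 16, 100, 28
Step 2: Enumerate all 2-bundle partitions and take the smaller bundle:
  Partition 1: {16} vs {100,28} -> bundles 16, 128; min = 16
  Partition 2: {100} vs {16,28} -> bundles 100, 44; min = 44
  Partition 3: {28} vs {16,100} -> bundles 28, 116; min = 28
Step 3: MMS = max(16, 44, 28) = 44

44


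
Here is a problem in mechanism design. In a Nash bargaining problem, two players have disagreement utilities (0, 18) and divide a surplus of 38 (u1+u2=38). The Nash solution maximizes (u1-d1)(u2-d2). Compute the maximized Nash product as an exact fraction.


Step 1: The Nash solution splits surplus symmetrically above the disagreement point
Step 2: u1 = (total + d1 - d2)/2 = (38 + 0 - 18)/2 = 10
Step 3: u2 = (total - d1 + d2)/2 = (38 - 0 + 18)/2 = 28
Step 4: Nash product = (10 - 0) * (28 - 18)
Step 5: = 10 * 10 = 100

100


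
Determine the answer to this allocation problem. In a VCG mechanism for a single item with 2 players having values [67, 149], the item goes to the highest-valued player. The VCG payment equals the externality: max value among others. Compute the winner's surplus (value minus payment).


Step 1: The winner is the agent with the highest value: agent 1 with value 149
Step 2: Values of other agents: [67]
Step 3: VCG payment = max of others' values = 67
Step 4: Surplus = 149 - 67 = 82

82


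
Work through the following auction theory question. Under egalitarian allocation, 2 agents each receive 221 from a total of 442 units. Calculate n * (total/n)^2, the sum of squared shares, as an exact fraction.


Step 1: Each agent's share = 442/2 = 221
Step 2: Square of each share = (221)^2 = 48841
Step 3: Sum of squares = 2 * 48841 = 97682

97682


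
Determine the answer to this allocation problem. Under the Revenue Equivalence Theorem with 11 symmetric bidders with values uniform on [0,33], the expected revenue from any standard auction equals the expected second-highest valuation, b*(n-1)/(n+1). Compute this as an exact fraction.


Step 1: By Revenue Equivalence, expected revenue = b*(n-1)/(n+1)
Step 2: Substituting n = 11, b = 33
Step 3: Revenue = 33*(11-1)/(11+1) = 33*10/12
Step 4: Revenue = 330/12 = 55/2

55/2


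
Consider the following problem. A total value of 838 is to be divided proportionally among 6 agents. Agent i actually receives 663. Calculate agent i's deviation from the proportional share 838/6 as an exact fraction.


Step 1: Proportional share = 838/6 = 419/3
Step 2: Agent's actual allocation = 663
Step 3: Excess = 663 - 419/3 = 1570/3

1570/3


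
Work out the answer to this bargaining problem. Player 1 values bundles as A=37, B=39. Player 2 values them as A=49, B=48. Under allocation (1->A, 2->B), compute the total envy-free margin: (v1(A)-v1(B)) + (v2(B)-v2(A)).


Step 1: Player 1's margin = v1(A) - v1(B) = 37 - 39 = -2
Step 2: Player 2's margin = v2(B) - v2(A) = 48 - 49 = -1
Step 3: Total margin = -2 + -1 = -3

-3


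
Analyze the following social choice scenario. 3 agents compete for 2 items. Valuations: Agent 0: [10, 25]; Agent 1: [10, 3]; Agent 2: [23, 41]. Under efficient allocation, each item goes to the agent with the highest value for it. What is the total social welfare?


Step 1: For each item, find the maximum value among all agents.
Step 2: Item 0 -> Agent 2 (value 23)
Step 3: Item 1 -> Agent 2 (value 41)
Step 4: Total welfare = 23 + 41 = 64

64


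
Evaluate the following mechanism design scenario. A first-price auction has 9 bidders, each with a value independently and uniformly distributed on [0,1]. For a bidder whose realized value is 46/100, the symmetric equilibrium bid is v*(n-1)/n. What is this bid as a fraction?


Step 1: The symmetric BNE bidding function is b(v) = v * (n-1) / n
Step 2: Substitute v = 23/50 and n = 9
Step 3: b = 23/50 * 8/9
Step 4: b = 92/225

92/225


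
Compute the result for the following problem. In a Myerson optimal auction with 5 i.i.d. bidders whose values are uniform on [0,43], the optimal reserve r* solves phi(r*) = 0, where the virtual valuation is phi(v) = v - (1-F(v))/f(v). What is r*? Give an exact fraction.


Step 1: For U[0,43], F(v) = v/43 and f(v) = 1/43
Step 2: phi(v) = v - (1 - v/43)/(1/43) = v - (43 - v) = 2v - 43
Step 3: Set phi(r*) = 0: 2r* - 43 = 0
Step 4: r* = 43/2 (the number of bidders n = 5 does not enter)

43/2


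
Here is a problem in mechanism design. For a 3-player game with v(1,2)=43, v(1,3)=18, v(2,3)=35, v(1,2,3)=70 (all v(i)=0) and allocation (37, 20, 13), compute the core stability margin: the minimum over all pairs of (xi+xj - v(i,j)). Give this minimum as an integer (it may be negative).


Step 1: Slack for coalition (1,2): x1+x2 - v12 = 57 - 43 = 14
Step 2: Slack for coalition (1,3): x1+x3 - v13 = 50 - 18 = 32
Step 3: Slack for coalition (2,3): x2+x3 - v23 = 33 - 35 = -2
Step 4: Minimum slack = min(14, 32, -2) = -2, attained by (2,3); coalition (2,3) can block (slack < 0), so the allocation is not in the core

-2


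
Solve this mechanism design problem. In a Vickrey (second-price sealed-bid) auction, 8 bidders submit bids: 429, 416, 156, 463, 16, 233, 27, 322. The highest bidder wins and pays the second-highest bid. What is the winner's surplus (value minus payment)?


Step 1: Sort bids in descending order: 463, 429, 416, 322, 233, 156, 27, 16
Step 2: The winning bid is the highest: 463
Step 3: The payment equals the second-highest bid: 429
Step 4: Surplus = winner's bid - payment = 463 - 429 = 34

34


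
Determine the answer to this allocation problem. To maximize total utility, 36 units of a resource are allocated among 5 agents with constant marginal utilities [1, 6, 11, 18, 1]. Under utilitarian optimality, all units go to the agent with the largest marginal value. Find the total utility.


Step 1: The marginal utilities are [1, 6, 11, 18, 1]
Step 2: The highest marginal utility is 18
Step 3: All 36 units go to that agent
Step 4: Total utility = 18 * 36 = 648

648


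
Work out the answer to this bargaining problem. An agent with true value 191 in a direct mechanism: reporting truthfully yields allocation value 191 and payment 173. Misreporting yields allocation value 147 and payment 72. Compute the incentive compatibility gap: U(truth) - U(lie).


Step 1: U(truth) = value - payment = 191 - 173 = 18
Step 2: U(lie) = allocation - payment = 147 - 72 = 75
Step 3: IC gap = 18 - 75 = -57

-57


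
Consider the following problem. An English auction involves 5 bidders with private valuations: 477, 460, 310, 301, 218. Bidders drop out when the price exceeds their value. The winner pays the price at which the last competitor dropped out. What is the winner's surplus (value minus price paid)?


Step 1: Identify the highest value: 477
Step 2: Identify the second-highest value: 460
Step 3: The final price = second-highest value = 460
Step 4: Surplus = 477 - 460 = 17

17


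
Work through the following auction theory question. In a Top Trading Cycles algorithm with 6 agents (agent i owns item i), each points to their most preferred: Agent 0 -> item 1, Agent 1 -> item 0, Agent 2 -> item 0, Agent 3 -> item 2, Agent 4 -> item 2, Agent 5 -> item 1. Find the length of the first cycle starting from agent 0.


Step 1: Trace the pointer graph from agent 0: 0 -> 1 -> 0
Step 2: A cycle is detected when we revisit agent 0
Step 3: The cycle is: 0 -> 1 -> 0
Step 4: Cycle length = 2

2


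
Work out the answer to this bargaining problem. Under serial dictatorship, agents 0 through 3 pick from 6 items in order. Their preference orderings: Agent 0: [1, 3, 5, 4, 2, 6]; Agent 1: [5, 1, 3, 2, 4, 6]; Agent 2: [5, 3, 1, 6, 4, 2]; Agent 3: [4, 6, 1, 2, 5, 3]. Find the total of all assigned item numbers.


Step 1: Agent 0 picks item 1
Step 2: Agent 1 picks item 5
Step 3: Agent 2 picks item 3
Step 4: Agent 3 picks item 4
Step 5: Sum = 1 + 5 + 3 + 4 = 13

13


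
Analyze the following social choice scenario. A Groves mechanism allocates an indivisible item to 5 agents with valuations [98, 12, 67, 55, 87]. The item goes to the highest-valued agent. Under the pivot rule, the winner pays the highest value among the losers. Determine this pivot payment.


Step 1: The efficient winner is agent 0 with value 98
Step 2: Other agents' values: [12, 67, 55, 87]
Step 3: Pivot payment = max(others) = 87
Step 4: The winner pays 87

87


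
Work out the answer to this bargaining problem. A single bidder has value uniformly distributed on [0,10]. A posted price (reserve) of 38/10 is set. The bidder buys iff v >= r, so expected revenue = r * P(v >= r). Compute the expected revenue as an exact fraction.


Step 1: Posted price r = 19/5, value support [0,10]
Step 2: P(v >= r) = (10 - 19/5)/10 = 31/50
Step 3: Expected revenue = r * P(v >= r) = 19/5 * 31/50
Step 4: Revenue = 589/250

589/250


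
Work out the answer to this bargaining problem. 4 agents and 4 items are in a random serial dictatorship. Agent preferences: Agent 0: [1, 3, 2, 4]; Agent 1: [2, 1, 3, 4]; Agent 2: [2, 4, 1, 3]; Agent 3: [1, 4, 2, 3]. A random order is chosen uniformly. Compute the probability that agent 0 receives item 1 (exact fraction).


Step 1: Agent 0 wants item 1
Step 2: There are 24 possible orderings of agents
Step 3: In 11 orderings, agent 0 gets item 1
Step 4: Probability = 11/24

11/24


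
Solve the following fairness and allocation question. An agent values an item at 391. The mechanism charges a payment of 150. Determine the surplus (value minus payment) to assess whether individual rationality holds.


Step 1: Surplus = value - payment = 391 - 150 = 241
Step 2: IR is satisfied (surplus >= 0)

241


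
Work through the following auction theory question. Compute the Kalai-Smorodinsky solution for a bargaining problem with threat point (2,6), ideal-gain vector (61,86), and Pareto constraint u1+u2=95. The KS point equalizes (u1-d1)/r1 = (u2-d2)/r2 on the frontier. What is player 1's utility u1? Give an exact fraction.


Step 1: At the KS point, (u1-d1)/r1 = (u2-d2)/r2 = t and u1+u2 = 95
Step 2: u1 = d1 + r1*t and u2 = d2 + r2*t, so (d1 + r1*t) + (d2 + r2*t) = 95
Step 3: t = (95 - 2 - 6)/(61 + 86) = 87/147 = 29/49
Step 4: u1 = d1 + r1*t = 2 + 61 * 29/49 = 1867/49
Step 5: (Check: u2 = d2 + r2*t = 2788/49; u1+u2 = 1867/49 + 2788/49 = 95, on the frontier.)

1867/49


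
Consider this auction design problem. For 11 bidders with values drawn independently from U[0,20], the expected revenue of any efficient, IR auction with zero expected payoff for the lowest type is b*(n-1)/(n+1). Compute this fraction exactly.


Step 1: By Revenue Equivalence, expected revenue = b*(n-1)/(n+1)
Step 2: Substituting n = 11, b = 20
Step 3: Revenue = 20*(11-1)/(11+1) = 20*10/12
Step 4: Revenue = 200/12 = 50/3

50/3


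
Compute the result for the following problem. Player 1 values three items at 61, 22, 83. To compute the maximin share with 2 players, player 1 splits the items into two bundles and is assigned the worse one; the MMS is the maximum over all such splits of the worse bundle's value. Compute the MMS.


Step 1: Item values = 61, 22, 83
Step 2: Enumerate all 2-bundle partitions and take the smaller bundle:
  Partition 1: {61} vs {22,83} -> bundles 61, 105; min = 61
  Partition 2: {22} vs {61,83} -> bundles 22, 144; min = 22
  Partition 3: {83} vs {61,22} -> bundles 83, 83; min = 83
Step 3: MMS = max(61, 22, 83) = 83

83


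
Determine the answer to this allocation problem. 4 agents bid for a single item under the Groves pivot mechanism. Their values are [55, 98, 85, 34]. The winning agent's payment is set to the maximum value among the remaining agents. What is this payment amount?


Step 1: The efficient winner is agent 1 with value 98
Step 2: Other agents' values: [55, 85, 34]
Step 3: Pivot payment = max(others) = 85
Step 4: The winner pays 85

85


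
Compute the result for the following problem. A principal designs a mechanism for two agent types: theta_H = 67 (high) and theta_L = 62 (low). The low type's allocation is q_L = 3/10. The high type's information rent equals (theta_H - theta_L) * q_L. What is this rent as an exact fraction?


Step 1: theta_H - theta_L = 67 - 62 = 5
Step 2: Information rent = (theta_H - theta_L) * q_L
Step 3: = 5 * 3/10
Step 4: = 3/2

3/2


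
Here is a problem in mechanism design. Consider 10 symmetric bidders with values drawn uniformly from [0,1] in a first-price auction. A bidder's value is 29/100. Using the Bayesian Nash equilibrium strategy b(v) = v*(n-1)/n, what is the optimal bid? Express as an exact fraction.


Step 1: The symmetric BNE bidding function is b(v) = v * (n-1) / n
Step 2: Substitute v = 29/100 and n = 10
Step 3: b = 29/100 * 9/10
Step 4: b = 261/1000

261/1000


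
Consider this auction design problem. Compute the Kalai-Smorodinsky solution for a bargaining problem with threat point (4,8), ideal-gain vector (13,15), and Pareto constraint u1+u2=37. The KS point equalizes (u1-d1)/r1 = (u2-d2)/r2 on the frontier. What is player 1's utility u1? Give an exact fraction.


Step 1: At the KS point, (u1-d1)/r1 = (u2-d2)/r2 = t and u1+u2 = 37
Step 2: u1 = d1 + r1*t and u2 = d2 + r2*t, so (d1 + r1*t) + (d2 + r2*t) = 37
Step 3: t = (37 - 4 - 8)/(13 + 15) = 25/28
Step 4: u1 = d1 + r1*t = 4 + 13 * 25/28 = 437/28
Step 5: (Check: u2 = d2 + r2*t = 599/28; u1+u2 = 437/28 + 599/28 = 37, on the frontier.)

437/28


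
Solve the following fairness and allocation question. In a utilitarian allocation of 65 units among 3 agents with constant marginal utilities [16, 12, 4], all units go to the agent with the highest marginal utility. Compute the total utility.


Step 1: The marginal utilities are [16, 12, 4]
Step 2: The highest marginal utility is 16
Step 3: All 65 units go to that agent
Step 4: Total utility = 16 * 65 = 1040

1040


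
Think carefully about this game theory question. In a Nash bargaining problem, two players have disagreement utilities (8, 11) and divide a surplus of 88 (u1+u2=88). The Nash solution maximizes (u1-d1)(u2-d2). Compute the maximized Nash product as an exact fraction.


Step 1: The Nash solution splits surplus symmetrically above the disagreement point
Step 2: u1 = (total + d1 - d2)/2 = (88 + 8 - 11)/2 = 85/2
Step 3: u2 = (total - d1 + d2)/2 = (88 - 8 + 11)/2 = 91/2
Step 4: Nash product = (85/2 - 8) * (91/2 - 11)
Step 5: = 69/2 * 69/2 = 4761/4

4761/4


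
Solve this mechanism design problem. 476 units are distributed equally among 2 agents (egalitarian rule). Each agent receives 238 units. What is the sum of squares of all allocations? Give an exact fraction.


Step 1: Each agent's share = 476/2 = 238
Step 2: Square of each share = (238)^2 = 56644
Step 3: Sum of squares = 2 * 56644 = 113288

113288


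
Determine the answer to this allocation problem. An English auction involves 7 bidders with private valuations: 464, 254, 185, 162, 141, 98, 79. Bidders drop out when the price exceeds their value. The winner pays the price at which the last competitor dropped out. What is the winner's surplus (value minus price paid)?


Step 1: Identify the highest value: 464
Step 2: Identify the second-highest value: 254
Step 3: The final price = second-highest value = 254
Step 4: Surplus = 464 - 254 = 210

210


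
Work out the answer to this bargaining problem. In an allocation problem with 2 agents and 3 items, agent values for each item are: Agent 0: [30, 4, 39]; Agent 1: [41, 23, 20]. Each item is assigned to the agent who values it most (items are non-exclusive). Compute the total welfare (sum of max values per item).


Step 1: For each item, find the maximum value among all agents.
Step 2: Item 0 -> Agent 1 (value 41)
Step 3: Item 1 -> Agent 1 (value 23)
Step 4: Item 2 -> Agent 0 (value 39)
Step 5: Total welfare = 41 + 23 + 39 = 103

103


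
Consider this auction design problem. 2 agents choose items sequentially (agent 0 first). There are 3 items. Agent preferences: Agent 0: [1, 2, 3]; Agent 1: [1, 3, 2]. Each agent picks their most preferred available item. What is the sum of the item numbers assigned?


Step 1: Agent 0 picks item 1
Step 2: Agent 1 picks item 3
Step 3: Sum = 1 + 3 = 4

4


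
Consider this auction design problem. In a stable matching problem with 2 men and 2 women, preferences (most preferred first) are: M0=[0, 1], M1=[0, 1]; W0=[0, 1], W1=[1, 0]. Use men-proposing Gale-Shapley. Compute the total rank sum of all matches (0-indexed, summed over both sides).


Step 1: Run Gale-Shapley (men propose, women hold best offer):
  M0 proposes to W0; she accepts
  M1 proposes to W0; rejected
  M1 proposes to W1; she accepts
Step 2: Final matching: W0-M0, W1-M1
Step 3: 0-indexed ranks (man's rank of his match, then woman's): 0 + 0 + 1 + 0
Step 4: Total rank sum = 1

1


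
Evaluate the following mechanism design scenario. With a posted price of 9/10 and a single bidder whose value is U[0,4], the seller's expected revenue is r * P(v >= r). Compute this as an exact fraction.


Step 1: Posted price r = 9/10, value support [0,4]
Step 2: P(v >= r) = (4 - 9/10)/4 = 31/40
Step 3: Expected revenue = r * P(v >= r) = 9/10 * 31/40
Step 4: Revenue = 279/400

279/400


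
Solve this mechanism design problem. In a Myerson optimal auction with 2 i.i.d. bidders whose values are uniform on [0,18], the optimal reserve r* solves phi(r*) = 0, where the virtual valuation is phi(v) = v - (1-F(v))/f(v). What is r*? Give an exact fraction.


Step 1: For U[0,18], F(v) = v/18 and f(v) = 1/18
Step 2: phi(v) = v - (1 - v/18)/(1/18) = v - (18 - v) = 2v - 18
Step 3: Set phi(r*) = 0: 2r* - 18 = 0
Step 4: r* = 18/2 = 9 (the number of bidders n = 2 does not enter)

9


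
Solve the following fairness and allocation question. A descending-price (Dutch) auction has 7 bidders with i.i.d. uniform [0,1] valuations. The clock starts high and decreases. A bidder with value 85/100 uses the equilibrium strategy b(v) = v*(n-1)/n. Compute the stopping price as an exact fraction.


Step 1: Dutch auctions are strategically equivalent to first-price auctions
Step 2: The equilibrium bid is b(v) = v*(n-1)/n
Step 3: b = 17/20 * 6/7
Step 4: b = 51/70

51/70


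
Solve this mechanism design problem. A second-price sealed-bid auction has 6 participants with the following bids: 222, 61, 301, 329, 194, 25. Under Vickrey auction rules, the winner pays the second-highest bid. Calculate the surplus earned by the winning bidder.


Step 1: Sort bids in descending order: 329, 301, 222, 194, 61, 25
Step 2: The winning bid is the highest: 329
Step 3: The payment equals the second-highest bid: 301
Step 4: Surplus = winner's bid - payment = 329 - 301 = 28

28


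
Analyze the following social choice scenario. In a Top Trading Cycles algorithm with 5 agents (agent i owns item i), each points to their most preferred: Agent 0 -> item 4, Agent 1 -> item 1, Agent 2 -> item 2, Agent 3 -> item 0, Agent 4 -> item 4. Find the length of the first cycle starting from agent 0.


Step 1: Trace the pointer graph from agent 0: 0 -> 4 -> 4
Step 2: A cycle is detected when we revisit agent 4
Step 3: The cycle is: 4 -> 4
Step 4: Cycle length = 1

1


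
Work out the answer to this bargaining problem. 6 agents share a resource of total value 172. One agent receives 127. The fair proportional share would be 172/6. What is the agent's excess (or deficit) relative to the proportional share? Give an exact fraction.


Step 1: Proportional share = 172/6 = 86/3
Step 2: Agent's actual allocation = 127
Step 3: Excess = 127 - 86/3 = 295/3

295/3


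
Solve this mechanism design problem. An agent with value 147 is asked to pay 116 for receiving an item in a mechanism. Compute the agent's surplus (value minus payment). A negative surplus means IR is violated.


Step 1: Surplus = value - payment = 147 - 116 = 31
Step 2: IR is satisfied (surplus >= 0)

31


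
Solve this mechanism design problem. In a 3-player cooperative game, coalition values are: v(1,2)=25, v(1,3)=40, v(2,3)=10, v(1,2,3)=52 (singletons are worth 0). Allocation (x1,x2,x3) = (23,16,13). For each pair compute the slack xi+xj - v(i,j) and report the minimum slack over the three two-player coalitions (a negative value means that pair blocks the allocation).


Step 1: Slack for coalition (1,2): x1+x2 - v12 = 39 - 25 = 14
Step 2: Slack for coalition (1,3): x1+x3 - v13 = 36 - 40 = -4
Step 3: Slack for coalition (2,3): x2+x3 - v23 = 29 - 10 = 19
Step 4: Minimum slack = min(14, -4, 19) = -4, attained by (1,3); coalition (1,3) can block (slack < 0), so the allocation is not in the core

-4


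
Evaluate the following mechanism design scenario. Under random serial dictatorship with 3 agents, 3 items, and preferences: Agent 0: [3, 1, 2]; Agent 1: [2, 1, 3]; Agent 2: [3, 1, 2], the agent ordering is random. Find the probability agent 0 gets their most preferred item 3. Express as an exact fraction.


Step 1: Agent 0 wants item 3
Step 2: There are 6 possible orderings of agents
Step 3: In 3 orderings, agent 0 gets item 3
Step 4: Probability = 3/6 = 1/2

1/2


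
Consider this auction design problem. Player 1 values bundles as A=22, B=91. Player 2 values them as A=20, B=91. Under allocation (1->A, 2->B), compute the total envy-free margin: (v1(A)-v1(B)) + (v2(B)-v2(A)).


Step 1: Player 1's margin = v1(A) - v1(B) = 22 - 91 = -69
Step 2: Player 2's margin = v2(B) - v2(A) = 91 - 20 = 71
Step 3: Total margin = -69 + 71 = 2

2


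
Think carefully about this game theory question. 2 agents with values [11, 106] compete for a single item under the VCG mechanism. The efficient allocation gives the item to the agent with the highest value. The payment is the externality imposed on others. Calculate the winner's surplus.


Step 1: The winner is the agent with the highest value: agent 1 with value 106
Step 2: Values of other agents: [11]
Step 3: VCG payment = max of others' values = 11
Step 4: Surplus = 106 - 11 = 95

95


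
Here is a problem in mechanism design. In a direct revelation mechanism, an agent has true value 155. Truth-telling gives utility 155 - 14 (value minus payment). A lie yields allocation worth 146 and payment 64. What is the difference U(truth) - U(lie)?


Step 1: U(truth) = value - payment = 155 - 14 = 141
Step 2: U(lie) = allocation - payment = 146 - 64 = 82
Step 3: IC gap = 141 - 82 = 59

59


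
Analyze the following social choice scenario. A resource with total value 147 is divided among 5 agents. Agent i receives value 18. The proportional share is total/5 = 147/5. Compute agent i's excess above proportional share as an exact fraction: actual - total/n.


Step 1: Proportional share = 147/5
Step 2: Agent's actual allocation = 18
Step 3: Excess = 18 - 147/5 = -57/5

-57/5


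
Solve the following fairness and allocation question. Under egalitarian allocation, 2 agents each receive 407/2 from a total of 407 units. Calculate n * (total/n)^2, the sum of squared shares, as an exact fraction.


Step 1: Each agent's share = 407/2
Step 2: Square of each share = (407/2)^2 = 165649/4
Step 3: Sum of squares = 2 * 165649/4 = 165649/2

165649/2


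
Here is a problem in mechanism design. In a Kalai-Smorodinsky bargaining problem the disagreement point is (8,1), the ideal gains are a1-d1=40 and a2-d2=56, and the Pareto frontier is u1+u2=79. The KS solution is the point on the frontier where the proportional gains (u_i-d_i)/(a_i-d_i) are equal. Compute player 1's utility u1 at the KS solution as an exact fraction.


Step 1: At the KS point, (u1-d1)/r1 = (u2-d2)/r2 = t and u1+u2 = 79
Step 2: u1 = d1 + r1*t and u2 = d2 + r2*t, so (d1 + r1*t) + (d2 + r2*t) = 79
Step 3: t = (79 - 8 - 1)/(40 + 56) = 70/96 = 35/48
Step 4: u1 = d1 + r1*t = 8 + 40 * 35/48 = 223/6
Step 5: (Check: u2 = d2 + r2*t = 251/6; u1+u2 = 223/6 + 251/6 = 79, on the frontier.)

223/6


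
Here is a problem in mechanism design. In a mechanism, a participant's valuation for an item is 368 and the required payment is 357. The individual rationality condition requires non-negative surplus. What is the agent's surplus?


Step 1: Surplus = value - payment = 368 - 357 = 11
Step 2: IR is satisfied (surplus >= 0)

11


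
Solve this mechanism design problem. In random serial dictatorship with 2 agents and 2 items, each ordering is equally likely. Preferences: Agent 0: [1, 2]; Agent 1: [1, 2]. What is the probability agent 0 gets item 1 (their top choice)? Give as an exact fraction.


Step 1: Agent 0 wants item 1
Step 2: There are 2 possible orderings of agents
Step 3: In 1 orderings, agent 0 gets item 1
Step 4: Probability = 1/2

1/2


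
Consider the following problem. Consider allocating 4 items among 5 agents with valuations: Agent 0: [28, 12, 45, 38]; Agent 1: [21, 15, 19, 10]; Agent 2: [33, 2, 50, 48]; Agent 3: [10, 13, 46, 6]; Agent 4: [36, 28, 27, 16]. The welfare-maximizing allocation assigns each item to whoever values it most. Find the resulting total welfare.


Step 1: For each item, find the maximum value among all agents.
Step 2: Item 0 -> Agent 4 (value 36)
Step 3: Item 1 -> Agent 4 (value 28)
Step 4: Item 2 -> Agent 2 (value 50)
Step 5: Item 3 -> Agent 2 (value 48)
Step 6: Total welfare = 36 + 28 + 50 + 48 = 162

162


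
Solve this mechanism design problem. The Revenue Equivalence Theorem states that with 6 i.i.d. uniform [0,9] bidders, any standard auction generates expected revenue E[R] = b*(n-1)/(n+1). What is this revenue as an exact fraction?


Step 1: By Revenue Equivalence, expected revenue = b*(n-1)/(n+1)
Step 2: Substituting n = 6, b = 9
Step 3: Revenue = 9*(6-1)/(6+1) = 9*5/7
Step 4: Revenue = 45/7

45/7


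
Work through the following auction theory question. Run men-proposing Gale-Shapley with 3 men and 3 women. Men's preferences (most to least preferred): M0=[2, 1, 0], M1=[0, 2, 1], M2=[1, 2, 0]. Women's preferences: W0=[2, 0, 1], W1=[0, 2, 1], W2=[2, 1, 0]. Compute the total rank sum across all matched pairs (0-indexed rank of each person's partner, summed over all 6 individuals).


Step 1: Run Gale-Shapley (men propose, women hold best offer):
  M0 proposes to W2; she accepts
  M1 proposes to W0; she accepts
  M2 proposes to W1; she accepts
Step 2: Final matching: W0-M1, W1-M2, W2-M0
Step 3: 0-indexed ranks (man's rank of his match, then woman's): 0 + 2 + 0 + 1 + 0 + 2
Step 4: Total rank sum = 5

5


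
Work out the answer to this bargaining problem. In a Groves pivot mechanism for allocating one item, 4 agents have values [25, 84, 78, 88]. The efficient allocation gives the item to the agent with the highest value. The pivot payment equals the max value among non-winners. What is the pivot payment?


Step 1: The efficient winner is agent 3 with value 88
Step 2: Other agents' values: [25, 84, 78]
Step 3: Pivot payment = max(others) = 84
Step 4: The winner pays 84

84


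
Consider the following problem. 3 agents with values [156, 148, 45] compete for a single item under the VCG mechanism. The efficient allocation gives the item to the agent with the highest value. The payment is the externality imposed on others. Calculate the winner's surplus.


Step 1: The winner is the agent with the highest value: agent 0 with value 156
Step 2: Values of other agents: [148, 45]
Step 3: VCG payment = max of others' values = 148
Step 4: Surplus = 156 - 148 = 8

8


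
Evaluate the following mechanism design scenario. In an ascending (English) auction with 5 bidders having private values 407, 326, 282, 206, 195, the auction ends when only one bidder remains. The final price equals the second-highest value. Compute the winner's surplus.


Step 1: Identify the highest value: 407
Step 2: Identify the second-highest value: 326
Step 3: The final price = second-highest value = 326
Step 4: Surplus = 407 - 326 = 81

81


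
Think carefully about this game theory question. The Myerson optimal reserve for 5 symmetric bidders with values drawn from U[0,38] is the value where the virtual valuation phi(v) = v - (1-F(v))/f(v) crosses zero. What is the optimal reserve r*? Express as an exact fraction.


Step 1: For U[0,38], F(v) = v/38 and f(v) = 1/38
Step 2: phi(v) = v - (1 - v/38)/(1/38) = v - (38 - v) = 2v - 38
Step 3: Set phi(r*) = 0: 2r* - 38 = 0
Step 4: r* = 38/2 = 19 (the number of bidders n = 5 does not enter)

19


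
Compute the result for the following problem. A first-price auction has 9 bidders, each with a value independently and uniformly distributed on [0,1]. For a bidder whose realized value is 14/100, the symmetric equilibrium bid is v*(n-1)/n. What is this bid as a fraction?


Step 1: The symmetric BNE bidding function is b(v) = v * (n-1) / n
Step 2: Substitute v = 7/50 and n = 9
Step 3: b = 7/50 * 8/9
Step 4: b = 28/225

28/225


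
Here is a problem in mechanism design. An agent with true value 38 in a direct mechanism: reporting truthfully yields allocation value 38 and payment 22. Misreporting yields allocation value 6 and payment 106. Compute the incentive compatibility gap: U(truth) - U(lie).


Step 1: U(truth) = value - payment = 38 - 22 = 16
Step 2: U(lie) = allocation - payment = 6 - 106 = -100
Step 3: IC gap = 16 - (-100) = 116

116


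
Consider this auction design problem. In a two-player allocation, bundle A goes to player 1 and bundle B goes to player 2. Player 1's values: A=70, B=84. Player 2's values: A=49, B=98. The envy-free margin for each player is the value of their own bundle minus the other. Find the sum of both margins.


Step 1: Player 1's margin = v1(A) - v1(B) = 70 - 84 = -14
Step 2: Player 2's margin = v2(B) - v2(A) = 98 - 49 = 49
Step 3: Total margin = -14 + 49 = 35

35


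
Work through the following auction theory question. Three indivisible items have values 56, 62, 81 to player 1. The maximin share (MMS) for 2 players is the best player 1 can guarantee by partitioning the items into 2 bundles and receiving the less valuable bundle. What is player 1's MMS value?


Step 1: Item values = 56, 62, 81
Step 2: Enumerate all 2-bundle partitions and take the smaller bundle:
  Partition 1: {56} vs {62,81} -> bundles 56, 143; min = 56
  Partition 2: {62} vs {56,81} -> bundles 62, 137; min = 62
  Partition 3: {81} vs {56,62} -> bundles 81, 118; min = 81
Step 3: MMS = max(56, 62, 81) = 81

81


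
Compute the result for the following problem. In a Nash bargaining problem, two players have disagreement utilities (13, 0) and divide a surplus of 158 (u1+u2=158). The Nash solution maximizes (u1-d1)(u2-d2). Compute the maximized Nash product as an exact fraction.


Step 1: The Nash solution splits surplus symmetrically above the disagreement point
Step 2: u1 = (total + d1 - d2)/2 = (158 + 13 - 0)/2 = 171/2
Step 3: u2 = (total - d1 + d2)/2 = (158 - 13 + 0)/2 = 145/2
Step 4: Nash product = (171/2 - 13) * (145/2 - 0)
Step 5: = 145/2 * 145/2 = 21025/4

21025/4


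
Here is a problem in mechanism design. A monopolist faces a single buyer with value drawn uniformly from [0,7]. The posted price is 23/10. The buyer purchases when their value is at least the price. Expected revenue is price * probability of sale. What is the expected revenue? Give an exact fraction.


Step 1: Posted price r = 23/10, value support [0,7]
Step 2: P(v >= r) = (7 - 23/10)/7 = 47/70
Step 3: Expected revenue = r * P(v >= r) = 23/10 * 47/70
Step 4: Revenue = 1081/700

1081/700


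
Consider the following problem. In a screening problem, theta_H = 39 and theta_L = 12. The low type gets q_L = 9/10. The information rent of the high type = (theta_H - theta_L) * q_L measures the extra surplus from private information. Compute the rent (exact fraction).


Step 1: theta_H - theta_L = 39 - 12 = 27
Step 2: Information rent = (theta_H - theta_L) * q_L
Step 3: = 27 * 9/10
Step 4: = 243/10

243/10


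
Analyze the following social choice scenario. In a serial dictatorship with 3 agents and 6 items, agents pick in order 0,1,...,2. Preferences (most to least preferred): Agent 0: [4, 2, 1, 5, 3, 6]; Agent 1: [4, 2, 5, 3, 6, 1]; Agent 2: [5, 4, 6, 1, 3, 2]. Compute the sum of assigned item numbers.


Step 1: Agent 0 picks item 4
Step 2: Agent 1 picks item 2
Step 3: Agent 2 picks item 5
Step 4: Sum = 4 + 2 + 5 = 11

11


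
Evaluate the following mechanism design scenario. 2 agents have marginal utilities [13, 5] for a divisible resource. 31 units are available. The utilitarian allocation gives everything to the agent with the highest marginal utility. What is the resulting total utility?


Step 1: The marginal utilities are [13, 5]
Step 2: The highest marginal utility is 13
Step 3: All 31 units go to that agent
Step 4: Total utility = 13 * 31 = 403

403


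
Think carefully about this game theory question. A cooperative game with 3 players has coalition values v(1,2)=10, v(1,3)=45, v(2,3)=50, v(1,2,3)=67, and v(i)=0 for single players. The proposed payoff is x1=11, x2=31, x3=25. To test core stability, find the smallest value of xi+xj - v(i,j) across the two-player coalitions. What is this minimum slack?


Step 1: Slack for coalition (1,2): x1+x2 - v12 = 42 - 10 = 32
Step 2: Slack for coalition (1,3): x1+x3 - v13 = 36 - 45 = -9
Step 3: Slack for coalition (2,3): x2+x3 - v23 = 56 - 50 = 6
Step 4: Minimum slack = min(32, -9, 6) = -9, attained by (1,3); coalition (1,3) can block (slack < 0), so the allocation is not in the core

-9


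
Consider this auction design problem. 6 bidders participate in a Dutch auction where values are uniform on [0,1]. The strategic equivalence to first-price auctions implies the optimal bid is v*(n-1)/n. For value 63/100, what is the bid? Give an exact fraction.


Step 1: Dutch auctions are strategically equivalent to first-price auctions
Step 2: The equilibrium bid is b(v) = v*(n-1)/n
Step 3: b = 63/100 * 5/6
Step 4: b = 21/40

21/40


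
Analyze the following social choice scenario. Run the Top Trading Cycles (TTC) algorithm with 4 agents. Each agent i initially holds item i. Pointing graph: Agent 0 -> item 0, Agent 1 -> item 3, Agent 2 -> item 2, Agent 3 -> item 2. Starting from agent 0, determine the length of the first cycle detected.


Step 1: Trace the pointer graph from agent 0: 0 -> 0
Step 2: A cycle is detected when we revisit agent 0
Step 3: The cycle is: 0 -> 0
Step 4: Cycle length = 1

1


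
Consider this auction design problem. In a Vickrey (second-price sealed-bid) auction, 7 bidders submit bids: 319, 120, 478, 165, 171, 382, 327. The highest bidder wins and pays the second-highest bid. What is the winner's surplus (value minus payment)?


Step 1: Sort bids in descending order: 478, 382, 327, 319, 171, 165, 120
Step 2: The winning bid is the highest: 478
Step 3: The payment equals the second-highest bid: 382
Step 4: Surplus = winner's bid - payment = 478 - 382 = 96

96


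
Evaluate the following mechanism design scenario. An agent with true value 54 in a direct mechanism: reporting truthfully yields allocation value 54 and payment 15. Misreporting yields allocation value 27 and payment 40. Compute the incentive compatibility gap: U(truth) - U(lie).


Step 1: U(truth) = value - payment = 54 - 15 = 39
Step 2: U(lie) = allocation - payment = 27 - 40 = -13
Step 3: IC gap = 39 - (-13) = 52

52


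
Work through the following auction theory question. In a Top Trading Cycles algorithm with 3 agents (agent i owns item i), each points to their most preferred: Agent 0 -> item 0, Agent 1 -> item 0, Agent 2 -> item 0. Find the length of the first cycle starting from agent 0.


Step 1: Trace the pointer graph from agent 0: 0 -> 0
Step 2: A cycle is detected when we revisit agent 0
Step 3: The cycle is: 0 -> 0
Step 4: Cycle length = 1

1


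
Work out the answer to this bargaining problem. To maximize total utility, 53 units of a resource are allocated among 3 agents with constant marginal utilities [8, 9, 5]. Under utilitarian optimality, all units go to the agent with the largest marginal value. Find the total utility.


Step 1: The marginal utilities are [8, 9, 5]
Step 2: The highest marginal utility is 9
Step 3: All 53 units go to that agent
Step 4: Total utility = 9 * 53 = 477

477


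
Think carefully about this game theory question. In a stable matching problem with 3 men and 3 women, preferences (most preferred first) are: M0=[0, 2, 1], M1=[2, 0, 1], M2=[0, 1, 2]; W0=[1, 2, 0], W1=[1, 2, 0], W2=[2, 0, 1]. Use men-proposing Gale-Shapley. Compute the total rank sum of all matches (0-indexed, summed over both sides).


Step 1: Run Gale-Shapley (men propose, women hold best offer):
  M0 proposes to W0; she accepts
  M1 proposes to W2; she accepts
  M2 proposes to W0; she switches from M0
  M0 proposes to W2; she switches from M1
  M1 proposes to W0; she switches from M2
  M2 proposes to W1; she accepts
Step 2: Final matching: W0-M1, W1-M2, W2-M0
Step 3: 0-indexed ranks (man's rank of his match, then woman's): 1 + 0 + 1 + 1 + 1 + 1
Step 4: Total rank sum = 5

5


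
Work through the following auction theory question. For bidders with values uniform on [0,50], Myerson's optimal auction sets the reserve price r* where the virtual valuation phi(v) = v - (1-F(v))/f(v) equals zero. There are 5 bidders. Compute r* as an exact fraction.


Step 1: For U[0,50], F(v) = v/50 and f(v) = 1/50
Step 2: phi(v) = v - (1 - v/50)/(1/50) = v - (50 - v) = 2v - 50
Step 3: Set phi(r*) = 0: 2r* - 50 = 0
Step 4: r* = 50/2 = 25 (the number of bidders n = 5 does not enter)

25


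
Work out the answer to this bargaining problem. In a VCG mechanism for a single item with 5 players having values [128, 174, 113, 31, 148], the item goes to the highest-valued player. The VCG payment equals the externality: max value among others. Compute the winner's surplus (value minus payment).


Step 1: The winner is the agent with the highest value: agent 1 with value 174
Step 2: Values of other agents: [128, 113, 31, 148]
Step 3: VCG payment = max of others' values = 148
Step 4: Surplus = 174 - 148 = 26

26


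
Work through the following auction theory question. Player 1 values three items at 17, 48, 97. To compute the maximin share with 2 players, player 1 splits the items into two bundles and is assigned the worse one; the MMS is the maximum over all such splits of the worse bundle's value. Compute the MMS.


Step 1: Item values = 17, 48, 97
Step 2: Enumerate all 2-bundle partitions and take the smaller bundle:
  Partition 1: {17} vs {48,97} -> bundles 17, 145; min = 17
  Partition 2: {48} vs {17,97} -> bundles 48, 114; min = 48
  Partition 3: {97} vs {17,48} -> bundles 97, 65; min = 65
Step 3: MMS = max(17, 48, 65) = 65

65


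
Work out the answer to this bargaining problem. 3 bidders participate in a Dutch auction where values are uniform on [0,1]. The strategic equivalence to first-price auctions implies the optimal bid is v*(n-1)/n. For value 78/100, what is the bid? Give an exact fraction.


Step 1: Dutch auctions are strategically equivalent to first-price auctions
Step 2: The equilibrium bid is b(v) = v*(n-1)/n
Step 3: b = 39/50 * 2/3
Step 4: b = 13/25

13/25


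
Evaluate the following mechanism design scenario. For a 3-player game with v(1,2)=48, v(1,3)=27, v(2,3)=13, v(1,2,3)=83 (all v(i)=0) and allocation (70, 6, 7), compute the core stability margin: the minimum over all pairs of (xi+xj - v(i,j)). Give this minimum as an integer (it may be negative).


Step 1: Slack for coalition (1,2): x1+x2 - v12 = 76 - 48 = 28
Step 2: Slack for coalition (1,3): x1+x3 - v13 = 77 - 27 = 50
Step 3: Slack for coalition (2,3): x2+x3 - v23 = 13 - 13 = 0
Step 4: Minimum slack = min(28, 50, 0) = 0, attained by (2,3); no pair can gain by deviating, so the allocation is in the core

0
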